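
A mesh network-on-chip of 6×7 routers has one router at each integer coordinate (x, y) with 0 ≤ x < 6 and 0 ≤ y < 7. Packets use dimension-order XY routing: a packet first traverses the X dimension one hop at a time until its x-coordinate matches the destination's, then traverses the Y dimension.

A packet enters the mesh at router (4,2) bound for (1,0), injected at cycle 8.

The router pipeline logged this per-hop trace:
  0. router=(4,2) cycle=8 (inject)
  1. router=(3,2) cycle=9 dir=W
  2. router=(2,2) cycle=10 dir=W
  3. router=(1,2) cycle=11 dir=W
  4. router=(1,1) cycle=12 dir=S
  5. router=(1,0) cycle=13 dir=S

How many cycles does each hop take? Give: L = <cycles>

cyc[1] − cyc[0] = 9 − 8 = 1.
That increment is L by definition: L = 1.

L = 1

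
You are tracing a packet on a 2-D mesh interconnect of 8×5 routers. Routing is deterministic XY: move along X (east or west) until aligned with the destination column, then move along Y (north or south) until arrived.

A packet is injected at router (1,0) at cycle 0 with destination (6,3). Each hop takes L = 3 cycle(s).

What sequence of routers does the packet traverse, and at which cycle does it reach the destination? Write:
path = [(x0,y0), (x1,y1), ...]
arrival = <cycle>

t=0: at (1,0)
t=3: at (2,0) after E
t=6: at (3,0) after E
t=9: at (4,0) after E
t=12: at (5,0) after E
t=15: at (6,0) after E
t=18: at (6,1) after N
t=21: at (6,2) after N
t=24: at (6,3) after N

path = [(1,0), (2,0), (3,0), (4,0), (5,0), (6,0), (6,1), (6,2), (6,3)]
arrival = 24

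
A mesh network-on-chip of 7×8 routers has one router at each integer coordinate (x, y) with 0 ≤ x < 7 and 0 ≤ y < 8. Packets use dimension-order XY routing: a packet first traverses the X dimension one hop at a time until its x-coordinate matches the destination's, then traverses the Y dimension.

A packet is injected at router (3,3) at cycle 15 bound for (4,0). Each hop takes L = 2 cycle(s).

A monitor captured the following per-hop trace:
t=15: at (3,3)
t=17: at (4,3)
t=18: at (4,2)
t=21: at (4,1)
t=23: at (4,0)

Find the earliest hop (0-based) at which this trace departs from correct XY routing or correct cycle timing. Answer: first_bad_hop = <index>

hop 1: step (+1,+0), +2 cyc — ok
hop 2: step (+0,-1), +1 cyc — BAD: Δcyc=1≠L

first_bad_hop = 2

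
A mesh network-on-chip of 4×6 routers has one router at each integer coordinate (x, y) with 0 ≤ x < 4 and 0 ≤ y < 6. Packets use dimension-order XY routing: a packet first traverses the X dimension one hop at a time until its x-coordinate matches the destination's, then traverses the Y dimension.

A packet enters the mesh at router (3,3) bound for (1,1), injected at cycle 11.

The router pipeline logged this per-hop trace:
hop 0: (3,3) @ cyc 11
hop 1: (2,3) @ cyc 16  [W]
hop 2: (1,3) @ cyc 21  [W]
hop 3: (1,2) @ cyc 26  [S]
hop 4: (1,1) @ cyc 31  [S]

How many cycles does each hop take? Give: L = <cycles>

Between hops 0 and 1 the cycle counter advances 16 − 11 = 5.
Per-hop latency L = Δcyc = 5.

L = 5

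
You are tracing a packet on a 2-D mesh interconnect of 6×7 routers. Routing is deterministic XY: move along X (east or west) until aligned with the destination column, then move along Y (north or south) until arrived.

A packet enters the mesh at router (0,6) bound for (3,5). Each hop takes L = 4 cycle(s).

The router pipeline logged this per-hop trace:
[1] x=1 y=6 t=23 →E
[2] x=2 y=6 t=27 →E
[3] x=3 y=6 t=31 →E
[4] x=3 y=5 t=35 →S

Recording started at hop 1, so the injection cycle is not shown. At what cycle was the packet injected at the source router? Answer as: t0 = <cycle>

t0 = 19

Hop 1 reached at cycle 23; hop k is at t0 + k·L.
t0 = cyc[1] − L = 23 − 4 = 19.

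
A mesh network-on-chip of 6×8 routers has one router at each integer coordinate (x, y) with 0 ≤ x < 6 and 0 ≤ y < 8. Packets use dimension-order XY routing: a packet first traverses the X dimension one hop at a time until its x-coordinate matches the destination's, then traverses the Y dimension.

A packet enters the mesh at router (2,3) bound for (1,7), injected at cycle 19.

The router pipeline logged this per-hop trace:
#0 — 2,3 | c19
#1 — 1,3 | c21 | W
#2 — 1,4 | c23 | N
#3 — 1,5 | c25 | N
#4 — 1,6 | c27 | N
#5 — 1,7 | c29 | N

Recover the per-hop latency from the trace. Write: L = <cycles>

L = 2

Between hops 0 and 1 the cycle counter advances 21 − 19 = 2.
One hop costs L cycles, so L = 2.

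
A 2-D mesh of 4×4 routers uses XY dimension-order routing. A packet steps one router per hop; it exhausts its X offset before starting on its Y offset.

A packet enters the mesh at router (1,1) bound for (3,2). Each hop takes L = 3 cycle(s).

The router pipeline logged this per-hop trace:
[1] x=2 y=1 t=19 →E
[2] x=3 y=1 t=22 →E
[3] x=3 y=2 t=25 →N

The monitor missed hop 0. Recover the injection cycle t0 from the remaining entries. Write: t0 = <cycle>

At hop 1 the cycle is 19; in general cyc_k = t0 + kL.
So t0 = 19 − 1·3 = 16.

t0 = 16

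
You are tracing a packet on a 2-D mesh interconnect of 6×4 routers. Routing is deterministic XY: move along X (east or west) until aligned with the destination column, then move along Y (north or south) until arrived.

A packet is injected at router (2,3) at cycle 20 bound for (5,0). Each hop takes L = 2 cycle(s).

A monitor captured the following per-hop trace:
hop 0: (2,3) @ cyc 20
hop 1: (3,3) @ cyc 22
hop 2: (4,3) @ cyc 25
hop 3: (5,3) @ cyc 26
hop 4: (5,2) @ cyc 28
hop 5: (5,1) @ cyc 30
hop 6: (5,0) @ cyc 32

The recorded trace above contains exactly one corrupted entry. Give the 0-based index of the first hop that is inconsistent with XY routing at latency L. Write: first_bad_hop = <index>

first_bad_hop = 2

check 1→ d=(1,0) cyc+2: ok
check 2→ d=(1,0) cyc+3: BAD: Δcyc=3≠L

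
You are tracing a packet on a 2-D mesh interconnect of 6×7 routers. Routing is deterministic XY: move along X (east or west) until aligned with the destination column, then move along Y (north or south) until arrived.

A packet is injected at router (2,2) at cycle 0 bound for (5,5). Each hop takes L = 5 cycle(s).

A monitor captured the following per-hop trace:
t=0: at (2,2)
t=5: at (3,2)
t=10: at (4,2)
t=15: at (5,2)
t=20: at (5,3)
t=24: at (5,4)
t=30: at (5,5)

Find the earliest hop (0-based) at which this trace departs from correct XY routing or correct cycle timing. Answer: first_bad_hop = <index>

first_bad_hop = 5

[1] (+1,+0) / 5c ⇒ ok
[2] (+1,+0) / 5c ⇒ ok
[3] (+1,+0) / 5c ⇒ ok
[4] (+0,+1) / 5c ⇒ ok
[5] (+0,+1) / 4c ⇒ BAD: Δcyc=4≠L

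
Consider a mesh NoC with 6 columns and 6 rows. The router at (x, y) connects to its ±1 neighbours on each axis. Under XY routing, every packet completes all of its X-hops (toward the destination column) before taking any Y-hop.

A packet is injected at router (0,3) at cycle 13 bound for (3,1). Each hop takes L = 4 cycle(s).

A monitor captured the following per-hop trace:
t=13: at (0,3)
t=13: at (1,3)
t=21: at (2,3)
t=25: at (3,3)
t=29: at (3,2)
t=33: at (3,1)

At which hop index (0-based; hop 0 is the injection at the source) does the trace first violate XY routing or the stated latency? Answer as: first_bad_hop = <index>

check 1→ d=(1,0) cyc+0: BAD: Δcyc=0≠L

first_bad_hop = 1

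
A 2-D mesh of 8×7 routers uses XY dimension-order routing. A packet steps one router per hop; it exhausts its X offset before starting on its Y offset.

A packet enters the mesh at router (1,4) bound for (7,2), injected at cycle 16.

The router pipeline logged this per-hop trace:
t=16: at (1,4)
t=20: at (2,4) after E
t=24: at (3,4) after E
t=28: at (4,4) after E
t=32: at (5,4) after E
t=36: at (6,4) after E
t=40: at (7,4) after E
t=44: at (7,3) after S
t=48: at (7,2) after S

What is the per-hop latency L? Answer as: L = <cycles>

L = 4

Δcyc across hop 0→1: 20 − 16 = 4.
One hop costs L cycles, so L = 4.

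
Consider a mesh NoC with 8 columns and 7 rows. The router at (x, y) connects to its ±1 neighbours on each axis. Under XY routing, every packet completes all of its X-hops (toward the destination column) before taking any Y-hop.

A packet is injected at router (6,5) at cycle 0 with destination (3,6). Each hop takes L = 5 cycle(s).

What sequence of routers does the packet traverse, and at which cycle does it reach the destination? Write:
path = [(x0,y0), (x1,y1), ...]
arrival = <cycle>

path = [(6,5), (5,5), (4,5), (3,5), (3,6)]
arrival = 20

  0. router=(6,5) cycle=0 (inject)
  1. router=(5,5) cycle=5 dir=W
  2. router=(4,5) cycle=10 dir=W
  3. router=(3,5) cycle=15 dir=W
  4. router=(3,6) cycle=20 dir=N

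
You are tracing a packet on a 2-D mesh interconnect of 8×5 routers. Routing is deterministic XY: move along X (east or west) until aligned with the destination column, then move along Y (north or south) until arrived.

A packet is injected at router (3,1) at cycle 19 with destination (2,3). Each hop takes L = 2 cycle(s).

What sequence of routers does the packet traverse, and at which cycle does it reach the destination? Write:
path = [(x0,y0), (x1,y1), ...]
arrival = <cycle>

path = [(3,1), (2,1), (2,2), (2,3)]
arrival = 25

[0] x=3 y=1 t=19
[1] x=2 y=1 t=21 →W
[2] x=2 y=2 t=23 →N
[3] x=2 y=3 t=25 →N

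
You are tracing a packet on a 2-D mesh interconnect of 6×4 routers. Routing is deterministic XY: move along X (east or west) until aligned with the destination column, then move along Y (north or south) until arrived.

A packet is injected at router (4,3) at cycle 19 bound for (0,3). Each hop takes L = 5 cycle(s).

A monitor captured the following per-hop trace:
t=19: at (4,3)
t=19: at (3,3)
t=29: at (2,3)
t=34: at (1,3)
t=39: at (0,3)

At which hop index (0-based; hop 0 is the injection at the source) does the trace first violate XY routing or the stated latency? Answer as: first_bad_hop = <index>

first_bad_hop = 1

[1] (-1,+0) / 0c ⇒ BAD: Δcyc=0≠L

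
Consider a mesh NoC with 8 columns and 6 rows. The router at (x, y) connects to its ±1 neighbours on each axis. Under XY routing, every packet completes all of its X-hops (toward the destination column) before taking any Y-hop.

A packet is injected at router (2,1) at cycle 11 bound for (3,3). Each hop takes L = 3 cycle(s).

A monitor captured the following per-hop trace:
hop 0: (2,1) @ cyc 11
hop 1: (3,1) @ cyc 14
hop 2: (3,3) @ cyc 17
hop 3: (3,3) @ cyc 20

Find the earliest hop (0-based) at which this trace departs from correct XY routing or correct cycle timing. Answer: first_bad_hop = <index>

first_bad_hop = 2

check 1→ d=(1,0) cyc+3: ok
check 2→ d=(0,2) cyc+3: BAD: non-unit step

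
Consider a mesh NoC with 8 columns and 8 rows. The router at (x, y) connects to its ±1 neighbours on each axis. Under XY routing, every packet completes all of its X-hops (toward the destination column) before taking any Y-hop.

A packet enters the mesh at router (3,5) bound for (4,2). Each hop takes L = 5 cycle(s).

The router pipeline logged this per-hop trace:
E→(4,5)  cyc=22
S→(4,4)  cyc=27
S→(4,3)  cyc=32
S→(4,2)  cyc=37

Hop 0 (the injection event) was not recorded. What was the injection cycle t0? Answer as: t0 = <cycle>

Hop 1 reached at cycle 22; hop k is at t0 + k·L.
t0 = cyc[1] − L = 22 − 5 = 17.

t0 = 17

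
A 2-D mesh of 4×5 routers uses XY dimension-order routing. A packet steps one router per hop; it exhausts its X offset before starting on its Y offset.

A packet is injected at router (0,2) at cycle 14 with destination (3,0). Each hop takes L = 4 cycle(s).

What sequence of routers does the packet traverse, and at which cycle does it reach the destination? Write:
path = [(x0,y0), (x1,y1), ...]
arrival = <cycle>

path = [(0,2), (1,2), (2,2), (3,2), (3,1), (3,0)]
arrival = 34

hop 0: (0,2) @ cyc 14
hop 1: (1,2) @ cyc 18  [E]
hop 2: (2,2) @ cyc 22  [E]
hop 3: (3,2) @ cyc 26  [E]
hop 4: (3,1) @ cyc 30  [S]
hop 5: (3,0) @ cyc 34  [S]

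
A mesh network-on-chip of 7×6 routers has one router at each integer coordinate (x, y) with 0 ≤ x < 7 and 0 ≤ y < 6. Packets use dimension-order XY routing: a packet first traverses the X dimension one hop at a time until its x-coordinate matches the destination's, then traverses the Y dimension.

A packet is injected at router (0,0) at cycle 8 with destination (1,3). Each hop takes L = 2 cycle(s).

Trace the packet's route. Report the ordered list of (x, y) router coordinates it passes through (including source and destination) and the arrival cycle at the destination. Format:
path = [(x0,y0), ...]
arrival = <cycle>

path = [(0,0), (1,0), (1,1), (1,2), (1,3)]
arrival = 16

  0. router=(0,0) cycle=8 (inject)
  1. router=(1,0) cycle=10 dir=E
  2. router=(1,1) cycle=12 dir=N
  3. router=(1,2) cycle=14 dir=N
  4. router=(1,3) cycle=16 dir=N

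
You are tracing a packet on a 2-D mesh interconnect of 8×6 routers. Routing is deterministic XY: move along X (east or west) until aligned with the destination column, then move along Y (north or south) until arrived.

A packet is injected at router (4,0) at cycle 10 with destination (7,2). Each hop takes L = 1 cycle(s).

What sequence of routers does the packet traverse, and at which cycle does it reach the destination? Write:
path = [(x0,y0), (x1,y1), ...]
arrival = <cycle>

t=10: at (4,0)
t=11: at (5,0) after E
t=12: at (6,0) after E
t=13: at (7,0) after E
t=14: at (7,1) after N
t=15: at (7,2) after N

path = [(4,0), (5,0), (6,0), (7,0), (7,1), (7,2)]
arrival = 15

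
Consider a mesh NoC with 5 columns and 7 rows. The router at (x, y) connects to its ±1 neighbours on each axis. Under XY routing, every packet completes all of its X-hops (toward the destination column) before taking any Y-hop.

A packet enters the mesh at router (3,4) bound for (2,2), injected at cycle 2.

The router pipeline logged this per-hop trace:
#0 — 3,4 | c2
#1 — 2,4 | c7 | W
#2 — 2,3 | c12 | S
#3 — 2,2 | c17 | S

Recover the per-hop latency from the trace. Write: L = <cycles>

L = 5

Δcyc across hop 0→1: 7 − 2 = 5.
Each hop adds L, hence L = 5.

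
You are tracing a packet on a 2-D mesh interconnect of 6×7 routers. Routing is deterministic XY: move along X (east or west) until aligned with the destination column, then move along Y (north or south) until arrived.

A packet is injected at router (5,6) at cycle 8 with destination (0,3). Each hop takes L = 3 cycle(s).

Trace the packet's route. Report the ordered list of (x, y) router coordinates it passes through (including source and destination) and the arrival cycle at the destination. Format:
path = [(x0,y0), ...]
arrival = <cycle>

path = [(5,6), (4,6), (3,6), (2,6), (1,6), (0,6), (0,5), (0,4), (0,3)]
arrival = 32

src (5,6)  cyc=8
W→(4,6)  cyc=11
W→(3,6)  cyc=14
W→(2,6)  cyc=17
W→(1,6)  cyc=20
W→(0,6)  cyc=23
S→(0,5)  cyc=26
S→(0,4)  cyc=29
S→(0,3)  cyc=32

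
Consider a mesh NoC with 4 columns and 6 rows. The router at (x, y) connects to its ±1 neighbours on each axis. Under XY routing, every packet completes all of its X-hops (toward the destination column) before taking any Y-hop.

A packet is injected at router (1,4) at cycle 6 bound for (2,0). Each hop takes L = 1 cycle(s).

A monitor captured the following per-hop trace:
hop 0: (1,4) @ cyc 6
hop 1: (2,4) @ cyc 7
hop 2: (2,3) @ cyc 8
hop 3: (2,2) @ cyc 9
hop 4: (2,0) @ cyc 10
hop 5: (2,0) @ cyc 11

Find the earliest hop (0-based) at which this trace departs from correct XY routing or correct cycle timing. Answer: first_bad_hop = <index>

first_bad_hop = 4

check 1→ d=(1,0) cyc+1: ok
check 2→ d=(0,-1) cyc+1: ok
check 3→ d=(0,-1) cyc+1: ok
check 4→ d=(0,-2) cyc+1: BAD: non-unit step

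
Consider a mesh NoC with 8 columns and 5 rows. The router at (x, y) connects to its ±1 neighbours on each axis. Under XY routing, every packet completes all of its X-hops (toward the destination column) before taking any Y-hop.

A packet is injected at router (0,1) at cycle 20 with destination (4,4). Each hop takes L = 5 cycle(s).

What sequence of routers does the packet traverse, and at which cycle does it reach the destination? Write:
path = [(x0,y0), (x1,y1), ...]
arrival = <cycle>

hop 0: (0,1) @ cyc 20
hop 1: (1,1) @ cyc 25  [E]
hop 2: (2,1) @ cyc 30  [E]
hop 3: (3,1) @ cyc 35  [E]
hop 4: (4,1) @ cyc 40  [E]
hop 5: (4,2) @ cyc 45  [N]
hop 6: (4,3) @ cyc 50  [N]
hop 7: (4,4) @ cyc 55  [N]

path = [(0,1), (1,1), (2,1), (3,1), (4,1), (4,2), (4,3), (4,4)]
arrival = 55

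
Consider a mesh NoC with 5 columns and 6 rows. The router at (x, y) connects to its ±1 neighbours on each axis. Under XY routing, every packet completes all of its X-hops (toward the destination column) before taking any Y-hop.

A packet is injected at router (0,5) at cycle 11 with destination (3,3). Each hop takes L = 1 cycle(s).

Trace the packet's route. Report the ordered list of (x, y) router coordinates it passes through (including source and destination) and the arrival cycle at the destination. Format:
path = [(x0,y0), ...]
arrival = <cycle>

path = [(0,5), (1,5), (2,5), (3,5), (3,4), (3,3)]
arrival = 16

src (0,5)  cyc=11
E→(1,5)  cyc=12
E→(2,5)  cyc=13
E→(3,5)  cyc=14
S→(3,4)  cyc=15
S→(3,3)  cyc=16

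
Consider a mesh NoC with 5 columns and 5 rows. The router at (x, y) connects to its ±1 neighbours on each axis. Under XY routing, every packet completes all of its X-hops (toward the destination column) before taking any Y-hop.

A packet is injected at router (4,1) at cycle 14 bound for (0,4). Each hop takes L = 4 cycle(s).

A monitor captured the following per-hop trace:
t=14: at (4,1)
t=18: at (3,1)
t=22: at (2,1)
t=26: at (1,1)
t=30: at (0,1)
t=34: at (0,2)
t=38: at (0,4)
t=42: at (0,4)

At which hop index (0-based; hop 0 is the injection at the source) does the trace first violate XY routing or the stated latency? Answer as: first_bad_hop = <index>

hop 1: step (-1,+0), +4 cyc — ok
hop 2: step (-1,+0), +4 cyc — ok
hop 3: step (-1,+0), +4 cyc — ok
hop 4: step (-1,+0), +4 cyc — ok
hop 5: step (+0,+1), +4 cyc — ok
hop 6: step (+0,+2), +4 cyc — BAD: non-unit step

first_bad_hop = 6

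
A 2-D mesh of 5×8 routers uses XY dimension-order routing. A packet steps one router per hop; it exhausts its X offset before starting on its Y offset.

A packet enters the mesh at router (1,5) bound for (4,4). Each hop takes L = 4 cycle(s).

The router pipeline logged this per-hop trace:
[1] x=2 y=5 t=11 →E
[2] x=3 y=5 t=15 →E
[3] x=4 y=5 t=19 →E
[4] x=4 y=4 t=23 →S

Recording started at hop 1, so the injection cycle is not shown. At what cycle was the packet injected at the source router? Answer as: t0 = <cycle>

Hop 1 reached at cycle 11; hop k is at t0 + k·L.
Subtract one hop: t0 = 11 − 4 = 7.

t0 = 7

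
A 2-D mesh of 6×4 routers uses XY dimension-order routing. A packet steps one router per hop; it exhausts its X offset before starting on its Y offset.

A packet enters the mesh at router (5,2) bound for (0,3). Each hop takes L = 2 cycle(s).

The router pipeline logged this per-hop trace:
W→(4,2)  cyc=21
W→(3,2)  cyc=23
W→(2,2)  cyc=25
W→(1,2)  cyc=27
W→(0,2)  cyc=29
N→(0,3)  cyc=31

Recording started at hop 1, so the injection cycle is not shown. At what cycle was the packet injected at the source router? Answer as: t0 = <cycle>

cyc[1] = 21 and cyc[k] = t0 + k·L for every k.
So t0 = 21 − 1·2 = 19.

t0 = 19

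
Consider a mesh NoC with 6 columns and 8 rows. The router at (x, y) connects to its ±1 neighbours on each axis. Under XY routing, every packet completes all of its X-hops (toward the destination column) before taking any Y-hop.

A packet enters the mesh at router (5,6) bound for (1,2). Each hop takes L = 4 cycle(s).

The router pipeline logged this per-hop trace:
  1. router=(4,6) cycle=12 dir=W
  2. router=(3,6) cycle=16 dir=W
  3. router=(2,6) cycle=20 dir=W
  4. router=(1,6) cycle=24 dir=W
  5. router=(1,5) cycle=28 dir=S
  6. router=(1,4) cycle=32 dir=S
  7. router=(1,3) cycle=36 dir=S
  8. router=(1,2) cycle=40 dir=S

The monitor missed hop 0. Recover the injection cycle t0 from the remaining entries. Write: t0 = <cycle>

t0 = 8

Hop 1 reached at cycle 12; hop k is at t0 + k·L.
t0 = cyc[1] − L = 12 − 4 = 8.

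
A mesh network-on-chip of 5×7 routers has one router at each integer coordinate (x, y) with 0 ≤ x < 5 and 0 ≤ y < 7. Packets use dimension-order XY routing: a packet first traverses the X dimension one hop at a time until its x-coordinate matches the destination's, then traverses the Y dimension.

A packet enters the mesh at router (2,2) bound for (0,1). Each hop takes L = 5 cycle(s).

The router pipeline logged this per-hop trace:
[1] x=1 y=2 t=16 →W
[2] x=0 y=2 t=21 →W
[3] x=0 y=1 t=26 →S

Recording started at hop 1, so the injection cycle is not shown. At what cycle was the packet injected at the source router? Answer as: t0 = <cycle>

t0 = 11

cyc[1] = 16 and cyc[k] = t0 + k·L for every k.
Therefore t0 = 16 − L = 11.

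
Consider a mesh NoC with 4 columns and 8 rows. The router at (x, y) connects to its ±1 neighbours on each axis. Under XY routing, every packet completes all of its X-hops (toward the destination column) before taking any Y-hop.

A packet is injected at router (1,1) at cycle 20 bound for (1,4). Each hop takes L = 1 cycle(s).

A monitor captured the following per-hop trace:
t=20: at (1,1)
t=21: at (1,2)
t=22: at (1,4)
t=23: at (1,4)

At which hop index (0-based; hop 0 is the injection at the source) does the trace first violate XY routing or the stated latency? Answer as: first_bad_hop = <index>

  1: Δx=+0 Δy=+1 Δt=1 [ok]
  2: Δx=+0 Δy=+2 Δt=1 [BAD: non-unit step]

first_bad_hop = 2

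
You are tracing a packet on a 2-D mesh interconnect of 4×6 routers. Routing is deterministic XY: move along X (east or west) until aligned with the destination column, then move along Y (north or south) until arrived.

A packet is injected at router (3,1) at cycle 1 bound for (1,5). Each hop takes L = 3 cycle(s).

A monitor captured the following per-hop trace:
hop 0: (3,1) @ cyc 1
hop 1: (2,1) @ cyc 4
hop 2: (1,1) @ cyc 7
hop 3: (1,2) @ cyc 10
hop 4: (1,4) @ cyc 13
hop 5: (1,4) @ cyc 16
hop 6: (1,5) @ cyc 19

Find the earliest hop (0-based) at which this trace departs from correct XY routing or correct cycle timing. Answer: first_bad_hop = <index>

[1] (-1,+0) / 3c ⇒ ok
[2] (-1,+0) / 3c ⇒ ok
[3] (+0,+1) / 3c ⇒ ok
[4] (+0,+2) / 3c ⇒ BAD: non-unit step

first_bad_hop = 4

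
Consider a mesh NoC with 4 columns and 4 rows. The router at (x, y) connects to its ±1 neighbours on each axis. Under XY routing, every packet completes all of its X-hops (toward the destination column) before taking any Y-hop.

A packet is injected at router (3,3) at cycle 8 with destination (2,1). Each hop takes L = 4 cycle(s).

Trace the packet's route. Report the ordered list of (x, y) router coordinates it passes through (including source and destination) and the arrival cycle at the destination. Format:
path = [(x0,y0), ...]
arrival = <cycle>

path = [(3,3), (2,3), (2,2), (2,1)]
arrival = 20

hop 0: (3,3) @ cyc 8
hop 1: (2,3) @ cyc 12  [W]
hop 2: (2,2) @ cyc 16  [S]
hop 3: (2,1) @ cyc 20  [S]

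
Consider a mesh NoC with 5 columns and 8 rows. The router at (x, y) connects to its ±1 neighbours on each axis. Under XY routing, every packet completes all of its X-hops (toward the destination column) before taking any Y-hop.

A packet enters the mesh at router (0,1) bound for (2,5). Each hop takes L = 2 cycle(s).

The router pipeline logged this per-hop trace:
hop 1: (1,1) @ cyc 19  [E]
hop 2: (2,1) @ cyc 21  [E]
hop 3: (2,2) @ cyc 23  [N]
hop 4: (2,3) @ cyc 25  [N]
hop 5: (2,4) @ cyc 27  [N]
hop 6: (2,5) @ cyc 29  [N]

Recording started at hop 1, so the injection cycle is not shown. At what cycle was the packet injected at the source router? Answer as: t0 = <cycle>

t0 = 17

At hop 1 the cycle is 19; in general cyc_k = t0 + kL.
Therefore t0 = 19 − L = 17.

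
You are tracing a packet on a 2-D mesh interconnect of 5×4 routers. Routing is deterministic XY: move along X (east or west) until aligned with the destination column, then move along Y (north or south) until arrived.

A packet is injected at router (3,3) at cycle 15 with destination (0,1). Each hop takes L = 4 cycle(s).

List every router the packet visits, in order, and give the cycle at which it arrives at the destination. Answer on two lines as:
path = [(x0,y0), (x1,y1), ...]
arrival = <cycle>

#0 — 3,3 | c15
#1 — 2,3 | c19 | W
#2 — 1,3 | c23 | W
#3 — 0,3 | c27 | W
#4 — 0,2 | c31 | S
#5 — 0,1 | c35 | S

path = [(3,3), (2,3), (1,3), (0,3), (0,2), (0,1)]
arrival = 35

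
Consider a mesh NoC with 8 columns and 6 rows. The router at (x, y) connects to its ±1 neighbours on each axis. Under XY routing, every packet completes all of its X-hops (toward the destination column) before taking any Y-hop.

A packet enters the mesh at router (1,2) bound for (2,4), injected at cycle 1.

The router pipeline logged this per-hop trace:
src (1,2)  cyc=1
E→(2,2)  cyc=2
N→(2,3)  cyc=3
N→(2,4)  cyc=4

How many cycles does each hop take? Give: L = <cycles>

cyc[1] − cyc[0] = 2 − 1 = 1.
Each hop adds L, hence L = 1.

L = 1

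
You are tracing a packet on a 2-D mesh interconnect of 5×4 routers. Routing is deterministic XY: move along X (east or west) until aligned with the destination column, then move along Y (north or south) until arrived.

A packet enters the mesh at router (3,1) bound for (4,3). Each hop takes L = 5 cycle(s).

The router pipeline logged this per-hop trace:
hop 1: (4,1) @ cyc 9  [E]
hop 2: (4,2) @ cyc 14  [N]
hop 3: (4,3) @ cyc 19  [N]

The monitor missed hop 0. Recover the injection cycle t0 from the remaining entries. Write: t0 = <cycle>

t0 = 4

At hop 1 the cycle is 9; in general cyc_k = t0 + kL.
t0 = cyc[1] − L = 9 − 5 = 4.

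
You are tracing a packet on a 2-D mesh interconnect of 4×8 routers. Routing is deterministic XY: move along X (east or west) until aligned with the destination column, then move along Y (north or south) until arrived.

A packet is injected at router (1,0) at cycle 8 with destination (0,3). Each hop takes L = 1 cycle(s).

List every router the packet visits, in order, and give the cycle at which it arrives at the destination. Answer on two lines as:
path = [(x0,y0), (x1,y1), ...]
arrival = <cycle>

[0] x=1 y=0 t=8
[1] x=0 y=0 t=9 →W
[2] x=0 y=1 t=10 →N
[3] x=0 y=2 t=11 →N
[4] x=0 y=3 t=12 →N

path = [(1,0), (0,0), (0,1), (0,2), (0,3)]
arrival = 12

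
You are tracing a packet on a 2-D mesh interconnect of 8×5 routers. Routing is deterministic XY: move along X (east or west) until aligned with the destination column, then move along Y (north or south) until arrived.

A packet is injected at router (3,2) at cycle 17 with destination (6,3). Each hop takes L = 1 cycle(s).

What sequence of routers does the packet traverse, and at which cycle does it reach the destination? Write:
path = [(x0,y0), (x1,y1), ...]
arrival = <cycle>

path = [(3,2), (4,2), (5,2), (6,2), (6,3)]
arrival = 21

t=17: at (3,2)
t=18: at (4,2) after E
t=19: at (5,2) after E
t=20: at (6,2) after E
t=21: at (6,3) after N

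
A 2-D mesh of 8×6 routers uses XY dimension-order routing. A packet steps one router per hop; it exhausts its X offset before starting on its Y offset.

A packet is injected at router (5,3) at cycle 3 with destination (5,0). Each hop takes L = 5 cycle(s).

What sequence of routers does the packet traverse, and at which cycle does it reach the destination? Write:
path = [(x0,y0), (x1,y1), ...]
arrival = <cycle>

path = [(5,3), (5,2), (5,1), (5,0)]
arrival = 18

src (5,3)  cyc=3
S→(5,2)  cyc=8
S→(5,1)  cyc=13
S→(5,0)  cyc=18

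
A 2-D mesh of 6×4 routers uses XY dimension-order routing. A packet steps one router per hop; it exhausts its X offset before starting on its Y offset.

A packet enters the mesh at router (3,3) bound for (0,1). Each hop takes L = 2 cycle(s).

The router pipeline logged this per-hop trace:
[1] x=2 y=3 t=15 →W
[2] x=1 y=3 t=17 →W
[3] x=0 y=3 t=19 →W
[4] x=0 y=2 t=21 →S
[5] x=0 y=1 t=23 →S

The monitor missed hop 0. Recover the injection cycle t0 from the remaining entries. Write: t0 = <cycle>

t0 = 13

The first recorded entry is hop 1 at cycle 15.
Subtract one hop: t0 = 15 − 2 = 13.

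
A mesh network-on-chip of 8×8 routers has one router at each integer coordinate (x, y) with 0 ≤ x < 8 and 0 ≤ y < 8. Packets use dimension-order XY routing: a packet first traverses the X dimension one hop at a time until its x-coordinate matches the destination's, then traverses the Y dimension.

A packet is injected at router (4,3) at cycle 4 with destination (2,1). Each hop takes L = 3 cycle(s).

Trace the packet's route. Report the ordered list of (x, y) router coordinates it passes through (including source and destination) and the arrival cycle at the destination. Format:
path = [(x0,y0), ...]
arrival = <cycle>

path = [(4,3), (3,3), (2,3), (2,2), (2,1)]
arrival = 16

hop 0: (4,3) @ cyc 4
hop 1: (3,3) @ cyc 7  [W]
hop 2: (2,3) @ cyc 10  [W]
hop 3: (2,2) @ cyc 13  [S]
hop 4: (2,1) @ cyc 16  [S]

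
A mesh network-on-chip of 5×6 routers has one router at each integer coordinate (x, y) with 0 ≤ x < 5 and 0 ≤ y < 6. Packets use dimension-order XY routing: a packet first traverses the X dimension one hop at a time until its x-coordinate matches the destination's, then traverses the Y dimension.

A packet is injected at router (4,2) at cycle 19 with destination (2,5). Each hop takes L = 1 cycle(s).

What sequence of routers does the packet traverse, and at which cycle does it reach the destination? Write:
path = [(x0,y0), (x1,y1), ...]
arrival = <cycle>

hop 0: (4,2) @ cyc 19
hop 1: (3,2) @ cyc 20  [W]
hop 2: (2,2) @ cyc 21  [W]
hop 3: (2,3) @ cyc 22  [N]
hop 4: (2,4) @ cyc 23  [N]
hop 5: (2,5) @ cyc 24  [N]

path = [(4,2), (3,2), (2,2), (2,3), (2,4), (2,5)]
arrival = 24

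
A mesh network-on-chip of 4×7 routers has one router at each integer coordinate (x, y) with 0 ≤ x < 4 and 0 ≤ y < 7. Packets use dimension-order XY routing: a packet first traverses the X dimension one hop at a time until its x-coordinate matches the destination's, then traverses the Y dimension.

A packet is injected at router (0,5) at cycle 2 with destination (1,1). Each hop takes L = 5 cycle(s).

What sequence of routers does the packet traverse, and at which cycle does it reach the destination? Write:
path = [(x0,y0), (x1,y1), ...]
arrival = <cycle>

t=2: at (0,5)
t=7: at (1,5) after E
t=12: at (1,4) after S
t=17: at (1,3) after S
t=22: at (1,2) after S
t=27: at (1,1) after S

path = [(0,5), (1,5), (1,4), (1,3), (1,2), (1,1)]
arrival = 27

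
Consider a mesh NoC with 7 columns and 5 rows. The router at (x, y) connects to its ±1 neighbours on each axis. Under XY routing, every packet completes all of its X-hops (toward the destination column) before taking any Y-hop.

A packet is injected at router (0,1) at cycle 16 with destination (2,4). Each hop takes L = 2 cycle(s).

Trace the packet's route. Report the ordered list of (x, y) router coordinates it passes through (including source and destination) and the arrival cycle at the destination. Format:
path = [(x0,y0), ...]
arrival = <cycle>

  0. router=(0,1) cycle=16 (inject)
  1. router=(1,1) cycle=18 dir=E
  2. router=(2,1) cycle=20 dir=E
  3. router=(2,2) cycle=22 dir=N
  4. router=(2,3) cycle=24 dir=N
  5. router=(2,4) cycle=26 dir=N

path = [(0,1), (1,1), (2,1), (2,2), (2,3), (2,4)]
arrival = 26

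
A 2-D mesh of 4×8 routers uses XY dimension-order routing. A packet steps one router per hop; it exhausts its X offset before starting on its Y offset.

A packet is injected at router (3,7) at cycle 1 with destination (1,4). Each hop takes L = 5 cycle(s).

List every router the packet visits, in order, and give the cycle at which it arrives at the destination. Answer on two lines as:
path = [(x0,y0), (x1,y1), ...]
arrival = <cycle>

src (3,7)  cyc=1
W→(2,7)  cyc=6
W→(1,7)  cyc=11
S→(1,6)  cyc=16
S→(1,5)  cyc=21
S→(1,4)  cyc=26

path = [(3,7), (2,7), (1,7), (1,6), (1,5), (1,4)]
arrival = 26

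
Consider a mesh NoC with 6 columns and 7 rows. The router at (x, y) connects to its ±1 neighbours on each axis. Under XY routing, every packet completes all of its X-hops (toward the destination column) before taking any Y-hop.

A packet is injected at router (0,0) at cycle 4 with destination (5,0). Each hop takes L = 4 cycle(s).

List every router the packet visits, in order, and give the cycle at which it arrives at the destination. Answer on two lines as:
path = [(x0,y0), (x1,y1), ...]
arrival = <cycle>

path = [(0,0), (1,0), (2,0), (3,0), (4,0), (5,0)]
arrival = 24

[0] x=0 y=0 t=4
[1] x=1 y=0 t=8 →E
[2] x=2 y=0 t=12 →E
[3] x=3 y=0 t=16 →E
[4] x=4 y=0 t=20 →E
[5] x=5 y=0 t=24 →E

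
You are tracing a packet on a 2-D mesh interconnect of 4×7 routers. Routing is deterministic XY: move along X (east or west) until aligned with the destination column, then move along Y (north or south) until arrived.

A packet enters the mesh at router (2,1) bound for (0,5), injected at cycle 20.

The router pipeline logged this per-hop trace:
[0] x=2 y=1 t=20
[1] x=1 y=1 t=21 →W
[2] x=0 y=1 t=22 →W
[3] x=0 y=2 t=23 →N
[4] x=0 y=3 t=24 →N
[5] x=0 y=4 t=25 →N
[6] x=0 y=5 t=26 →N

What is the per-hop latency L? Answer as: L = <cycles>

cyc[1] − cyc[0] = 21 − 20 = 1.
That increment is L by definition: L = 1.

L = 1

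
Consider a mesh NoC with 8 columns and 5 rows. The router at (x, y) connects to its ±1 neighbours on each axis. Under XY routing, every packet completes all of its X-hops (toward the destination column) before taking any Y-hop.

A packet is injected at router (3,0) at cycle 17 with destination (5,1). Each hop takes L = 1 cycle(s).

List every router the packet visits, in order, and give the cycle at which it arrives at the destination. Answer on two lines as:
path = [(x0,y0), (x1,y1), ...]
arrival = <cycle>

[0] x=3 y=0 t=17
[1] x=4 y=0 t=18 →E
[2] x=5 y=0 t=19 →E
[3] x=5 y=1 t=20 →N

path = [(3,0), (4,0), (5,0), (5,1)]
arrival = 20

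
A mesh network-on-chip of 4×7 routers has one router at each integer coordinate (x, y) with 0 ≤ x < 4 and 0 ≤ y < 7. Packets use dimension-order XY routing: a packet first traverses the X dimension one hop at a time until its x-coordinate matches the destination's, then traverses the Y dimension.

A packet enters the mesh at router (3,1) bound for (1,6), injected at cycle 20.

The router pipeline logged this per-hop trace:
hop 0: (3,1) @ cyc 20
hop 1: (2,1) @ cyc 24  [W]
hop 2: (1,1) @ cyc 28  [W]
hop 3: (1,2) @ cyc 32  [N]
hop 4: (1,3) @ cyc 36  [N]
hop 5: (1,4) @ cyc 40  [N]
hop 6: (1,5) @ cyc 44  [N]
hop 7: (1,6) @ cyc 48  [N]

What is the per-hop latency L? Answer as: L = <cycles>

L = 4

Between hops 0 and 1 the cycle counter advances 24 − 20 = 4.
Per-hop latency L = Δcyc = 4.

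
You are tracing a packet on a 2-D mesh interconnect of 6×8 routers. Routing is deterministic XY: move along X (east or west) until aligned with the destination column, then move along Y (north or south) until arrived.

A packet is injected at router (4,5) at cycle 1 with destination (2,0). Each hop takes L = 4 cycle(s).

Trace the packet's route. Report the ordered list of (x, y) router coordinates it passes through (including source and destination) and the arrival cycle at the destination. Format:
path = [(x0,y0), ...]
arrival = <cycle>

hop 0: (4,5) @ cyc 1
hop 1: (3,5) @ cyc 5  [W]
hop 2: (2,5) @ cyc 9  [W]
hop 3: (2,4) @ cyc 13  [S]
hop 4: (2,3) @ cyc 17  [S]
hop 5: (2,2) @ cyc 21  [S]
hop 6: (2,1) @ cyc 25  [S]
hop 7: (2,0) @ cyc 29  [S]

path = [(4,5), (3,5), (2,5), (2,4), (2,3), (2,2), (2,1), (2,0)]
arrival = 29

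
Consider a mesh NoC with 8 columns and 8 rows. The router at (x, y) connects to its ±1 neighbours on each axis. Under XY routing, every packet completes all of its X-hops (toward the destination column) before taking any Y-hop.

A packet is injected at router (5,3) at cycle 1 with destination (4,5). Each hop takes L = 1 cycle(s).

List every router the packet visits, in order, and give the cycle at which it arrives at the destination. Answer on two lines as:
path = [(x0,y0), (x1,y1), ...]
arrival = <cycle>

#0 — 5,3 | c1
#1 — 4,3 | c2 | W
#2 — 4,4 | c3 | N
#3 — 4,5 | c4 | N

path = [(5,3), (4,3), (4,4), (4,5)]
arrival = 4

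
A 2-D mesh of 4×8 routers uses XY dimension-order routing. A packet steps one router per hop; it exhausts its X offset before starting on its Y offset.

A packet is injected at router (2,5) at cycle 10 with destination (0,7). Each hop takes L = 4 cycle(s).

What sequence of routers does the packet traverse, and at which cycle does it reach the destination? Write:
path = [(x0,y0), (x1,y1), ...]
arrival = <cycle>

path = [(2,5), (1,5), (0,5), (0,6), (0,7)]
arrival = 26

hop 0: (2,5) @ cyc 10
hop 1: (1,5) @ cyc 14  [W]
hop 2: (0,5) @ cyc 18  [W]
hop 3: (0,6) @ cyc 22  [N]
hop 4: (0,7) @ cyc 26  [N]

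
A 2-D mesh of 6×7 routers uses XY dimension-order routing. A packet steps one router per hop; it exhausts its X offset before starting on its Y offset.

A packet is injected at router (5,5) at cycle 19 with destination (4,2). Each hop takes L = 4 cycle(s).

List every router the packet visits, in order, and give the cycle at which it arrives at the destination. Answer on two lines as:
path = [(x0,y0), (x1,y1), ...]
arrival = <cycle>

path = [(5,5), (4,5), (4,4), (4,3), (4,2)]
arrival = 35

hop 0: (5,5) @ cyc 19
hop 1: (4,5) @ cyc 23  [W]
hop 2: (4,4) @ cyc 27  [S]
hop 3: (4,3) @ cyc 31  [S]
hop 4: (4,2) @ cyc 35  [S]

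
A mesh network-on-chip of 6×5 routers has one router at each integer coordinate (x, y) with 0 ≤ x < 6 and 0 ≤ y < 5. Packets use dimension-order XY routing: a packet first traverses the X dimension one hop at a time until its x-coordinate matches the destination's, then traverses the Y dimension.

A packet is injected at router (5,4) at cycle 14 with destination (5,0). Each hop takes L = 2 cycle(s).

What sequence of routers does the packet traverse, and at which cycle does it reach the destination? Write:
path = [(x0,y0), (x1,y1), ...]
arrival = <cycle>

path = [(5,4), (5,3), (5,2), (5,1), (5,0)]
arrival = 22

src (5,4)  cyc=14
S→(5,3)  cyc=16
S→(5,2)  cyc=18
S→(5,1)  cyc=20
S→(5,0)  cyc=22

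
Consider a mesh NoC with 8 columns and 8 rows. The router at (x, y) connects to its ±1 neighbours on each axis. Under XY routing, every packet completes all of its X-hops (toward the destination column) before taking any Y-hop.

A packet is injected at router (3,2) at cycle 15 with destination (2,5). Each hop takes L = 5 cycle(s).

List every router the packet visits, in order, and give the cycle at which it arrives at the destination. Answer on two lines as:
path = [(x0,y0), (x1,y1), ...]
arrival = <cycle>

path = [(3,2), (2,2), (2,3), (2,4), (2,5)]
arrival = 35

hop 0: (3,2) @ cyc 15
hop 1: (2,2) @ cyc 20  [W]
hop 2: (2,3) @ cyc 25  [N]
hop 3: (2,4) @ cyc 30  [N]
hop 4: (2,5) @ cyc 35  [N]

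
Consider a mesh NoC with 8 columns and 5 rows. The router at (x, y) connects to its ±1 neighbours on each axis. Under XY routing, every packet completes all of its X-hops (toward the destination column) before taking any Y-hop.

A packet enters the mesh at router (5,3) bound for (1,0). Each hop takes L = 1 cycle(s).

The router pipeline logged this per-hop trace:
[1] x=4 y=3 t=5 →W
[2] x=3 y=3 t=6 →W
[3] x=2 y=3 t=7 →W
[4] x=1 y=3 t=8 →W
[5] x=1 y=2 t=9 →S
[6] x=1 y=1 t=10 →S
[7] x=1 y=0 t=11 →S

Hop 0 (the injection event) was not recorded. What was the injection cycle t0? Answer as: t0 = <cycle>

t0 = 4

The first recorded entry is hop 1 at cycle 5.
t0 = cyc[1] − L = 5 − 1 = 4.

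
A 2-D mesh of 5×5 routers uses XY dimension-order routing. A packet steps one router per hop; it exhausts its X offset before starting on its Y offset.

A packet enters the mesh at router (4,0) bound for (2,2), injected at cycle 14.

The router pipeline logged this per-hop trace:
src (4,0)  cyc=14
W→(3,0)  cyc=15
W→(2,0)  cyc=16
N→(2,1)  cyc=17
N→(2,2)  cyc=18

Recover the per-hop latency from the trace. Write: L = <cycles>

From hop 0 (14) to hop 1 (15): +1 cycles.
One hop costs L cycles, so L = 1.

L = 1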